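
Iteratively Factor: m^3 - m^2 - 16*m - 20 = (m + 2)*(m^2 - 3*m - 10) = (m + 2)^2*(m - 5)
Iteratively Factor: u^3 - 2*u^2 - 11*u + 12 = (u + 3)*(u^2 - 5*u + 4) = (u - 1)*(u + 3)*(u - 4)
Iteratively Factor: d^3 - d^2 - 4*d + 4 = (d + 2)*(d^2 - 3*d + 2) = (d - 1)*(d + 2)*(d - 2)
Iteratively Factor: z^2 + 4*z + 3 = (z + 1)*(z + 3)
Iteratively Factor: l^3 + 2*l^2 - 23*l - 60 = (l + 4)*(l^2 - 2*l - 15) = (l + 3)*(l + 4)*(l - 5)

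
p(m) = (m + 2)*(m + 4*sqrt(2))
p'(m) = 2*m + 2 + 4*sqrt(2)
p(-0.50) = 7.74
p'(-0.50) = 6.66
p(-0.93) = 5.06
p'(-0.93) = 5.80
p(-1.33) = 2.90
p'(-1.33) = 5.00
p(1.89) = 29.36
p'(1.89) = 11.44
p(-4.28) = -3.14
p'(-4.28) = -0.90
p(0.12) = 12.25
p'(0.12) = 7.90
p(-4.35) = -3.07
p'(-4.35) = -1.04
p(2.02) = 30.86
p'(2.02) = 11.70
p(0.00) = 11.31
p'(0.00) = 7.66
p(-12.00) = 63.43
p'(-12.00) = -16.34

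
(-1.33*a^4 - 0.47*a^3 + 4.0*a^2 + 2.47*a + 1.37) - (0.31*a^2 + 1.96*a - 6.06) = -1.33*a^4 - 0.47*a^3 + 3.69*a^2 + 0.51*a + 7.43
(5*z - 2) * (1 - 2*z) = -10*z^2 + 9*z - 2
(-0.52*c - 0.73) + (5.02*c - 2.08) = 4.5*c - 2.81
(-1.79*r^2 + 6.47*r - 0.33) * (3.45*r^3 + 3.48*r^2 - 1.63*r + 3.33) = -6.1755*r^5 + 16.0923*r^4 + 24.2948*r^3 - 17.6552*r^2 + 22.083*r - 1.0989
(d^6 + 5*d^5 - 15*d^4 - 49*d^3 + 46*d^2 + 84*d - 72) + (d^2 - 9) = d^6 + 5*d^5 - 15*d^4 - 49*d^3 + 47*d^2 + 84*d - 81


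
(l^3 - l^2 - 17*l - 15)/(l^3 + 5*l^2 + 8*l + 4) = (l^2 - 2*l - 15)/(l^2 + 4*l + 4)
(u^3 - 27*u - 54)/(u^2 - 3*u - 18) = u + 3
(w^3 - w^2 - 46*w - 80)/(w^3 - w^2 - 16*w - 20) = (w^2 - 3*w - 40)/(w^2 - 3*w - 10)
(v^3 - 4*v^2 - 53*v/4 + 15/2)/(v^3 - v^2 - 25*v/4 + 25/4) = (2*v^2 - 13*v + 6)/(2*v^2 - 7*v + 5)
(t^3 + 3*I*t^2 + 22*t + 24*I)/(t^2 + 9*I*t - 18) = (t^2 - 3*I*t + 4)/(t + 3*I)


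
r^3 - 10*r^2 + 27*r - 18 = (r - 6)*(r - 3)*(r - 1)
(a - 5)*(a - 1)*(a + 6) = a^3 - 31*a + 30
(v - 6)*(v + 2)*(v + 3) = v^3 - v^2 - 24*v - 36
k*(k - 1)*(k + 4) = k^3 + 3*k^2 - 4*k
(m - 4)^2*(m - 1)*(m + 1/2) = m^4 - 17*m^3/2 + 39*m^2/2 - 4*m - 8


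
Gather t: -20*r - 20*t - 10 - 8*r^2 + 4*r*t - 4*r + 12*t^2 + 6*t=-8*r^2 - 24*r + 12*t^2 + t*(4*r - 14) - 10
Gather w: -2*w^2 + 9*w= -2*w^2 + 9*w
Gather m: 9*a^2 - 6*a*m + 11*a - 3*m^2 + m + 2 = 9*a^2 + 11*a - 3*m^2 + m*(1 - 6*a) + 2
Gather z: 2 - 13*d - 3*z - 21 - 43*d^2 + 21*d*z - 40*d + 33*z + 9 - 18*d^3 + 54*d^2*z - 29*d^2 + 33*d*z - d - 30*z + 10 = -18*d^3 - 72*d^2 - 54*d + z*(54*d^2 + 54*d)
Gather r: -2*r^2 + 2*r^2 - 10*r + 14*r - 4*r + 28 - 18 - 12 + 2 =0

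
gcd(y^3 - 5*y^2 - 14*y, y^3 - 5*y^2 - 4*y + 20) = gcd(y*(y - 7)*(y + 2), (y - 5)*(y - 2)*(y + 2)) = y + 2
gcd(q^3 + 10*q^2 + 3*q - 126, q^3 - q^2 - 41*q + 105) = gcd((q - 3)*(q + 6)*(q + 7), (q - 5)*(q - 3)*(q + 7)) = q^2 + 4*q - 21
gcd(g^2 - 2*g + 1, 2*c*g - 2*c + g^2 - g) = g - 1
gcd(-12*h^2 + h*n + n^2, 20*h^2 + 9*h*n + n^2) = 4*h + n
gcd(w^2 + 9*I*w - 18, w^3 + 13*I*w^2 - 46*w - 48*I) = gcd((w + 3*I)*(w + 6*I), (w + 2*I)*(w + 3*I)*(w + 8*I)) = w + 3*I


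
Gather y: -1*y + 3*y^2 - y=3*y^2 - 2*y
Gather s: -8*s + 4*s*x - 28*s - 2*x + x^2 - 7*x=s*(4*x - 36) + x^2 - 9*x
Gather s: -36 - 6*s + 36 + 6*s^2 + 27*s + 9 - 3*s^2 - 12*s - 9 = 3*s^2 + 9*s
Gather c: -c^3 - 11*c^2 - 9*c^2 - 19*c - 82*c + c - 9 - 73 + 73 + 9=-c^3 - 20*c^2 - 100*c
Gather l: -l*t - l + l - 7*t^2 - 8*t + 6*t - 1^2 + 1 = -l*t - 7*t^2 - 2*t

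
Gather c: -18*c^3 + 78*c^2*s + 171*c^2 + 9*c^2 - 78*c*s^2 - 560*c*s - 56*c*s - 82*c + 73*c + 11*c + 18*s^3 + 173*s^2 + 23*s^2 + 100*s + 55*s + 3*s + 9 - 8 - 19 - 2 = -18*c^3 + c^2*(78*s + 180) + c*(-78*s^2 - 616*s + 2) + 18*s^3 + 196*s^2 + 158*s - 20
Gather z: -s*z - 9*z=z*(-s - 9)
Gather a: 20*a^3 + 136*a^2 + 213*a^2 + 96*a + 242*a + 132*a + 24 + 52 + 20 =20*a^3 + 349*a^2 + 470*a + 96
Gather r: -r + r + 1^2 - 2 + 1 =0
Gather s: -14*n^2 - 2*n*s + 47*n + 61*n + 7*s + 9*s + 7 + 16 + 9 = -14*n^2 + 108*n + s*(16 - 2*n) + 32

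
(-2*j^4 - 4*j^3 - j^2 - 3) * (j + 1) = -2*j^5 - 6*j^4 - 5*j^3 - j^2 - 3*j - 3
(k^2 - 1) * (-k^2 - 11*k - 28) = -k^4 - 11*k^3 - 27*k^2 + 11*k + 28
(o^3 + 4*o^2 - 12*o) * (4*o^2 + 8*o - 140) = 4*o^5 + 24*o^4 - 156*o^3 - 656*o^2 + 1680*o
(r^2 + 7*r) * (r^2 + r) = r^4 + 8*r^3 + 7*r^2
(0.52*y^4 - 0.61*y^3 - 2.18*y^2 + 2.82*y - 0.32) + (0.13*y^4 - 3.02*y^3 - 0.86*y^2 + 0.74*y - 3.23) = 0.65*y^4 - 3.63*y^3 - 3.04*y^2 + 3.56*y - 3.55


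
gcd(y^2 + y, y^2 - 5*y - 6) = y + 1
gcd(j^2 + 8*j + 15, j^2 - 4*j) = 1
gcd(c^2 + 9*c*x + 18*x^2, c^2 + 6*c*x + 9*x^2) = c + 3*x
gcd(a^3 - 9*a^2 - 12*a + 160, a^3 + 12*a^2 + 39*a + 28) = a + 4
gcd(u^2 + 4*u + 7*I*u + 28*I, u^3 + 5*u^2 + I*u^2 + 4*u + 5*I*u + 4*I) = u + 4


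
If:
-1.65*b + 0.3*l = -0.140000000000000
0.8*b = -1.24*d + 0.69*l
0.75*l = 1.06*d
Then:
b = 0.05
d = -0.14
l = -0.20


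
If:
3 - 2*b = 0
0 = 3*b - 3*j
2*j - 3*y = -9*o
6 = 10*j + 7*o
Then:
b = 3/2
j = 3/2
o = -9/7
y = -20/7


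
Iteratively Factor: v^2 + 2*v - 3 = (v + 3)*(v - 1)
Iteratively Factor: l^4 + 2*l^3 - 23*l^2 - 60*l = (l)*(l^3 + 2*l^2 - 23*l - 60) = l*(l + 4)*(l^2 - 2*l - 15) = l*(l - 5)*(l + 4)*(l + 3)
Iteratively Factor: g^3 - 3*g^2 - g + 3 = (g + 1)*(g^2 - 4*g + 3) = (g - 3)*(g + 1)*(g - 1)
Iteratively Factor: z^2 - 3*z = (z)*(z - 3)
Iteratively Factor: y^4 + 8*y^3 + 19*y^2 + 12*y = (y + 3)*(y^3 + 5*y^2 + 4*y) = y*(y + 3)*(y^2 + 5*y + 4) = y*(y + 3)*(y + 4)*(y + 1)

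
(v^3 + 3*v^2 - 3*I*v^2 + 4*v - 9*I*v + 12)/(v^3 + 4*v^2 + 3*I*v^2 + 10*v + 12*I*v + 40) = (v^3 + v^2*(3 - 3*I) + v*(4 - 9*I) + 12)/(v^3 + v^2*(4 + 3*I) + v*(10 + 12*I) + 40)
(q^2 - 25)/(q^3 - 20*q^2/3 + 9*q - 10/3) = 3*(q + 5)/(3*q^2 - 5*q + 2)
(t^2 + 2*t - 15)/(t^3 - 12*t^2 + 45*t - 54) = (t + 5)/(t^2 - 9*t + 18)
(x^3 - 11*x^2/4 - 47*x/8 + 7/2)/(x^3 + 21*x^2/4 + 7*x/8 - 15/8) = (4*x^2 - 9*x - 28)/(4*x^2 + 23*x + 15)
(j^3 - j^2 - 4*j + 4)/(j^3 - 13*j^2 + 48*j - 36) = (j^2 - 4)/(j^2 - 12*j + 36)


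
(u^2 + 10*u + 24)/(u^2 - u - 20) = (u + 6)/(u - 5)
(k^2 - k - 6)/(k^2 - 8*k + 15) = (k + 2)/(k - 5)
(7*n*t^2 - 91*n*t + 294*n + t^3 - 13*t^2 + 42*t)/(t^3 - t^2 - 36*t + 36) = (7*n*t - 49*n + t^2 - 7*t)/(t^2 + 5*t - 6)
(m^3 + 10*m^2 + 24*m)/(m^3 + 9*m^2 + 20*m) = (m + 6)/(m + 5)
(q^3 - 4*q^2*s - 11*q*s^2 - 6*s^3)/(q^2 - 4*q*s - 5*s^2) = (q^2 - 5*q*s - 6*s^2)/(q - 5*s)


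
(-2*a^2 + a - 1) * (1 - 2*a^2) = 4*a^4 - 2*a^3 + a - 1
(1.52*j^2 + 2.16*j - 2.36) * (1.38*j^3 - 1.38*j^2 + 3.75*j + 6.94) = 2.0976*j^5 + 0.8832*j^4 - 0.537599999999999*j^3 + 21.9056*j^2 + 6.1404*j - 16.3784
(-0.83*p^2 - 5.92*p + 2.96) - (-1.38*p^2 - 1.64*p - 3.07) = 0.55*p^2 - 4.28*p + 6.03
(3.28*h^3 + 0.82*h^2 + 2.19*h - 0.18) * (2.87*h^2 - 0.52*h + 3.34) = 9.4136*h^5 + 0.6478*h^4 + 16.8141*h^3 + 1.0834*h^2 + 7.4082*h - 0.6012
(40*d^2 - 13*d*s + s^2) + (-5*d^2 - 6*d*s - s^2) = 35*d^2 - 19*d*s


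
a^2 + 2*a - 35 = (a - 5)*(a + 7)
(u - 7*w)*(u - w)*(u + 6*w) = u^3 - 2*u^2*w - 41*u*w^2 + 42*w^3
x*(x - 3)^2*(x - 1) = x^4 - 7*x^3 + 15*x^2 - 9*x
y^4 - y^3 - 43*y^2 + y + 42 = (y - 7)*(y - 1)*(y + 1)*(y + 6)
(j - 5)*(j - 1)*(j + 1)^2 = j^4 - 4*j^3 - 6*j^2 + 4*j + 5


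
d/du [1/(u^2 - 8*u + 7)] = 2*(4 - u)/(u^2 - 8*u + 7)^2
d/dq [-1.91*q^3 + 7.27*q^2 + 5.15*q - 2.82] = -5.73*q^2 + 14.54*q + 5.15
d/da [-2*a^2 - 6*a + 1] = -4*a - 6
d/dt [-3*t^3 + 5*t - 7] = 5 - 9*t^2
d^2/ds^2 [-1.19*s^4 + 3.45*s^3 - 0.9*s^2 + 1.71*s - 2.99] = -14.28*s^2 + 20.7*s - 1.8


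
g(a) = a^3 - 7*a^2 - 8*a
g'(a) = 3*a^2 - 14*a - 8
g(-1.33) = -4.09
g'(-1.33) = 15.93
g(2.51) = -48.37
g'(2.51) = -24.24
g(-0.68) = 1.89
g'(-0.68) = 2.91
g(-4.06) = -149.83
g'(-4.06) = 98.29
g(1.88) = -33.14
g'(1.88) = -23.72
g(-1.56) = -8.35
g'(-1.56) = 21.14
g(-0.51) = 2.13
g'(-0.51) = -0.08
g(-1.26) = -3.03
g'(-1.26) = 14.40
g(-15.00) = -4830.00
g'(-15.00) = 877.00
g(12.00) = 624.00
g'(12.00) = 256.00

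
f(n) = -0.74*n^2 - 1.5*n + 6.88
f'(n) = -1.48*n - 1.5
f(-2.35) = 6.32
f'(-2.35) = 1.98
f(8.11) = -53.96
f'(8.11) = -13.50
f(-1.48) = 7.48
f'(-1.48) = 0.69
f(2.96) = -4.04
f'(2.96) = -5.88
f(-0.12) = 7.05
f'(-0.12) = -1.32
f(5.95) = -28.24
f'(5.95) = -10.31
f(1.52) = 2.89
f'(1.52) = -3.75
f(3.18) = -5.37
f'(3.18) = -6.21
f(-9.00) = -39.56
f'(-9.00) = 11.82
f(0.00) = 6.88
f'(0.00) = -1.50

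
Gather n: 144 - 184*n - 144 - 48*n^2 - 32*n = -48*n^2 - 216*n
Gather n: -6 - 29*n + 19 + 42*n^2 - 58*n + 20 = 42*n^2 - 87*n + 33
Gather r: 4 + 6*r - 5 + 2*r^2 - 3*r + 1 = 2*r^2 + 3*r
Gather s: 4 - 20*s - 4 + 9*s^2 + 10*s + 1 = 9*s^2 - 10*s + 1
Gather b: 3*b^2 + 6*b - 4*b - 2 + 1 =3*b^2 + 2*b - 1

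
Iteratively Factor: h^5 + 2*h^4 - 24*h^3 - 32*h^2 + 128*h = (h - 2)*(h^4 + 4*h^3 - 16*h^2 - 64*h) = (h - 4)*(h - 2)*(h^3 + 8*h^2 + 16*h) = (h - 4)*(h - 2)*(h + 4)*(h^2 + 4*h) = (h - 4)*(h - 2)*(h + 4)^2*(h)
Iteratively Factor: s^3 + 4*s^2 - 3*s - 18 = (s + 3)*(s^2 + s - 6) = (s - 2)*(s + 3)*(s + 3)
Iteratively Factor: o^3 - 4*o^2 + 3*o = (o - 3)*(o^2 - o) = (o - 3)*(o - 1)*(o)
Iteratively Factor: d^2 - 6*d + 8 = (d - 2)*(d - 4)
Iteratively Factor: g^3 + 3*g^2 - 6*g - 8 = (g + 4)*(g^2 - g - 2) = (g - 2)*(g + 4)*(g + 1)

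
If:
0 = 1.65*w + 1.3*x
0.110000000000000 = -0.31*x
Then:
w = 0.28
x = -0.35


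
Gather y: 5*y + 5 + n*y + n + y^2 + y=n + y^2 + y*(n + 6) + 5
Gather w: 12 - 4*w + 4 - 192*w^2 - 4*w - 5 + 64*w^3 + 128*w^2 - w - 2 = 64*w^3 - 64*w^2 - 9*w + 9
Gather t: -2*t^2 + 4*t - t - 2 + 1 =-2*t^2 + 3*t - 1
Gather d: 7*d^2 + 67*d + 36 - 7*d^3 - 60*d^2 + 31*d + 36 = -7*d^3 - 53*d^2 + 98*d + 72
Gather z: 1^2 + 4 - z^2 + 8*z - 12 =-z^2 + 8*z - 7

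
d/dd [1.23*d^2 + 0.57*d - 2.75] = 2.46*d + 0.57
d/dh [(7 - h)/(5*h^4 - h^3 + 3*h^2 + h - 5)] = (-5*h^4 + h^3 - 3*h^2 - h + (h - 7)*(20*h^3 - 3*h^2 + 6*h + 1) + 5)/(5*h^4 - h^3 + 3*h^2 + h - 5)^2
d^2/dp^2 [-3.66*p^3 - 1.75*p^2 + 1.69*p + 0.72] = -21.96*p - 3.5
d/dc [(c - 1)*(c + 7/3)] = 2*c + 4/3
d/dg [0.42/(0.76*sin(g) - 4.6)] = -0.3192*cos(g)/(0.76*sin(g) - 4.6)^2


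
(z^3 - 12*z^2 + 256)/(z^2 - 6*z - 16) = (z^2 - 4*z - 32)/(z + 2)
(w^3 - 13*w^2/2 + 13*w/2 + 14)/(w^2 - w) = (2*w^3 - 13*w^2 + 13*w + 28)/(2*w*(w - 1))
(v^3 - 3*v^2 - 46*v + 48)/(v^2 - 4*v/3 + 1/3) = 3*(v^2 - 2*v - 48)/(3*v - 1)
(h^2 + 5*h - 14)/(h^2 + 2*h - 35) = (h - 2)/(h - 5)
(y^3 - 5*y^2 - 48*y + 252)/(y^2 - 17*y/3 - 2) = 3*(y^2 + y - 42)/(3*y + 1)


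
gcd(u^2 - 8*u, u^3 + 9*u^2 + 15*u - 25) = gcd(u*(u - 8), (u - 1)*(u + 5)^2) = 1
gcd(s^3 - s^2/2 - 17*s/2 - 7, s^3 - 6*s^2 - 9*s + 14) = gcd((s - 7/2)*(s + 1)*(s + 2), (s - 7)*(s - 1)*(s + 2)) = s + 2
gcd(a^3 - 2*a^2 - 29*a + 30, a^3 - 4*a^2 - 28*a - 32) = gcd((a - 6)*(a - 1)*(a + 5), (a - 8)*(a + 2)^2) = 1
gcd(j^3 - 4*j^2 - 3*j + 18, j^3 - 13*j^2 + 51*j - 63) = j^2 - 6*j + 9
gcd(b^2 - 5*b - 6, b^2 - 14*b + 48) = b - 6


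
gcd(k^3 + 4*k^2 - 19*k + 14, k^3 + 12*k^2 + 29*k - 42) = k^2 + 6*k - 7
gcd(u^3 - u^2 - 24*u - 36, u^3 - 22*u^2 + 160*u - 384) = u - 6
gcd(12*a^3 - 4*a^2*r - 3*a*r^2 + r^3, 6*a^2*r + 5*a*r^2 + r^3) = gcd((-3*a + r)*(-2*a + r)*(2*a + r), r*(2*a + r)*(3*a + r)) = 2*a + r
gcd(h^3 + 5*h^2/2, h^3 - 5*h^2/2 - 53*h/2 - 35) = h + 5/2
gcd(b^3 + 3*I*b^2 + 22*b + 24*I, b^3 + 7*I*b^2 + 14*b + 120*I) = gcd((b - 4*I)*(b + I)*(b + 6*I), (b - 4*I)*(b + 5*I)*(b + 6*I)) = b^2 + 2*I*b + 24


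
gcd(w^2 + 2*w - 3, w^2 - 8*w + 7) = w - 1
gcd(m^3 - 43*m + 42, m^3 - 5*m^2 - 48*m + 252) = m^2 + m - 42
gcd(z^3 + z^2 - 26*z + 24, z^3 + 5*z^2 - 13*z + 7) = z - 1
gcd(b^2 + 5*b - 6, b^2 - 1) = b - 1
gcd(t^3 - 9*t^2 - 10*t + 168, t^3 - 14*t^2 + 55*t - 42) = t^2 - 13*t + 42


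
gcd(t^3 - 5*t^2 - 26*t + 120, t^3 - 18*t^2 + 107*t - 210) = t - 6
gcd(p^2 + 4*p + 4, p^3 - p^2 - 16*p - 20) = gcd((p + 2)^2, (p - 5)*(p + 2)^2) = p^2 + 4*p + 4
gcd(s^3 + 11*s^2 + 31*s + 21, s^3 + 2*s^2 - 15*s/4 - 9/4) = s + 3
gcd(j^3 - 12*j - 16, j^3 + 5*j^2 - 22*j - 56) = j^2 - 2*j - 8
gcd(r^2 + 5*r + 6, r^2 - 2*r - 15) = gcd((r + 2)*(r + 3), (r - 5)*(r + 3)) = r + 3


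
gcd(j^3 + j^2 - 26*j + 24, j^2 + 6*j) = j + 6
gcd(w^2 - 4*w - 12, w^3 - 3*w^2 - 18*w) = w - 6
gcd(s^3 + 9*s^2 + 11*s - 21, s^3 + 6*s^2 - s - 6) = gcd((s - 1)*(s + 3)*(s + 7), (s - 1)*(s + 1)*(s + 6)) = s - 1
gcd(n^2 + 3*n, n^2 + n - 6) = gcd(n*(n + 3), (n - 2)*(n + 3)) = n + 3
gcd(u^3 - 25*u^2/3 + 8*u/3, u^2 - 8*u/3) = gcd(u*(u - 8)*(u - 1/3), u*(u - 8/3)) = u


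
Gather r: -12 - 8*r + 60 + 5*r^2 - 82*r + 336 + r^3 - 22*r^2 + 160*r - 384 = r^3 - 17*r^2 + 70*r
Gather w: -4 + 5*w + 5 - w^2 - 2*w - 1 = -w^2 + 3*w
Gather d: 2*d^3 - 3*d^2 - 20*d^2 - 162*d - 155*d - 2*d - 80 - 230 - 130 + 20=2*d^3 - 23*d^2 - 319*d - 420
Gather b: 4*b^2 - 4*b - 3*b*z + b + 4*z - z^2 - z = 4*b^2 + b*(-3*z - 3) - z^2 + 3*z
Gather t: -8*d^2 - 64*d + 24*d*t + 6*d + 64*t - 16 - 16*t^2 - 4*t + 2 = -8*d^2 - 58*d - 16*t^2 + t*(24*d + 60) - 14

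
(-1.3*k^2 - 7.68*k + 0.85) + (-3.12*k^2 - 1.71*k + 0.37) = -4.42*k^2 - 9.39*k + 1.22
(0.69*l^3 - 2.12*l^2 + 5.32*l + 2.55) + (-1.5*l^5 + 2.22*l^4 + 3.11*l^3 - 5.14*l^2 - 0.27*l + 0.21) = -1.5*l^5 + 2.22*l^4 + 3.8*l^3 - 7.26*l^2 + 5.05*l + 2.76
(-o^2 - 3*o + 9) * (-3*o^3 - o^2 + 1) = 3*o^5 + 10*o^4 - 24*o^3 - 10*o^2 - 3*o + 9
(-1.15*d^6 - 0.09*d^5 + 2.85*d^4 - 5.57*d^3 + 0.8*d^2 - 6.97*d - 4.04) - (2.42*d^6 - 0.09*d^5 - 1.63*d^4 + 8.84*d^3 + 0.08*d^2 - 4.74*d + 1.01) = -3.57*d^6 + 4.48*d^4 - 14.41*d^3 + 0.72*d^2 - 2.23*d - 5.05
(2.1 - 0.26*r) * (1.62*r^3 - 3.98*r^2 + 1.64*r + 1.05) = -0.4212*r^4 + 4.4368*r^3 - 8.7844*r^2 + 3.171*r + 2.205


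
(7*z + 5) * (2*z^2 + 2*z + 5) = 14*z^3 + 24*z^2 + 45*z + 25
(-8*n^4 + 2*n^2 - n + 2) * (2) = -16*n^4 + 4*n^2 - 2*n + 4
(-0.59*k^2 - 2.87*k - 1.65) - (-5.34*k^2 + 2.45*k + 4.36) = 4.75*k^2 - 5.32*k - 6.01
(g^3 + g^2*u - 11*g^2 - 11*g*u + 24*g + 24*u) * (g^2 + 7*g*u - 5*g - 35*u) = g^5 + 8*g^4*u - 16*g^4 + 7*g^3*u^2 - 128*g^3*u + 79*g^3 - 112*g^2*u^2 + 632*g^2*u - 120*g^2 + 553*g*u^2 - 960*g*u - 840*u^2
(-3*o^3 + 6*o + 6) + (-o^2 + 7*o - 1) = -3*o^3 - o^2 + 13*o + 5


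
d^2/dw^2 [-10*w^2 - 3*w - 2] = -20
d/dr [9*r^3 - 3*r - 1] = 27*r^2 - 3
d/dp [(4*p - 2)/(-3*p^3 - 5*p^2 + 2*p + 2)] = 2*(12*p^3 + p^2 - 10*p + 6)/(9*p^6 + 30*p^5 + 13*p^4 - 32*p^3 - 16*p^2 + 8*p + 4)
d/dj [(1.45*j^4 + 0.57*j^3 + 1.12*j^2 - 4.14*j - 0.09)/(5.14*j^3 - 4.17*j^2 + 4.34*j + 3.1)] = (7.453*j^6 - 12.093*j^5 + 10.7453*j^4 + 65.4868*j^3 - 5.7142*j^2 + 6.1934*j - 12.4434)/(26.4196*j^6 - 42.8676*j^5 + 62.0041*j^4 - 4.3276*j^3 - 7.0184*j^2 + 26.908*j + 9.61)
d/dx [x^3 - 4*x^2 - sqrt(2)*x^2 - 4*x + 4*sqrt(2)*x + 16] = 3*x^2 - 8*x - 2*sqrt(2)*x - 4 + 4*sqrt(2)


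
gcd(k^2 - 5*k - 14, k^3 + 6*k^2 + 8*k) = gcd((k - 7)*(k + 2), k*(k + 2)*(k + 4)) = k + 2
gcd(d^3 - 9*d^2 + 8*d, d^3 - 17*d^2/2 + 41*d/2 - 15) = 1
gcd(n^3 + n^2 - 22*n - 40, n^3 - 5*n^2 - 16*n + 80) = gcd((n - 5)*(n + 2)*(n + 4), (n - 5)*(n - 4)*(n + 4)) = n^2 - n - 20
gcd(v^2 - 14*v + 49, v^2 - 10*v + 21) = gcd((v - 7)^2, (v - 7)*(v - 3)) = v - 7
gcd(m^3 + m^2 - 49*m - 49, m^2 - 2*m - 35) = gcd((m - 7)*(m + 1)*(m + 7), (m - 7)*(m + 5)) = m - 7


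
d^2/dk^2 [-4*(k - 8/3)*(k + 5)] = -8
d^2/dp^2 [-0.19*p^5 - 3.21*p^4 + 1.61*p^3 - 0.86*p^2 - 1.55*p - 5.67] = -3.8*p^3 - 38.52*p^2 + 9.66*p - 1.72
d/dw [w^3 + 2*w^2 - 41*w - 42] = 3*w^2 + 4*w - 41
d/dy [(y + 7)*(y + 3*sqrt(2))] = 2*y + 3*sqrt(2) + 7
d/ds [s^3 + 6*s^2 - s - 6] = 3*s^2 + 12*s - 1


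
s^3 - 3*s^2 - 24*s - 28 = (s - 7)*(s + 2)^2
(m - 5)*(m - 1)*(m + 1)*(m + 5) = m^4 - 26*m^2 + 25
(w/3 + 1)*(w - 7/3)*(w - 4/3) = w^3/3 - 2*w^2/9 - 71*w/27 + 28/9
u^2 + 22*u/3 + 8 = (u + 4/3)*(u + 6)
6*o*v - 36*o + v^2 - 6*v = (6*o + v)*(v - 6)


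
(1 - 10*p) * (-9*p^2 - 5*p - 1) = 90*p^3 + 41*p^2 + 5*p - 1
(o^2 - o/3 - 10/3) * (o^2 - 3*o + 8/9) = o^4 - 10*o^3/3 - 13*o^2/9 + 262*o/27 - 80/27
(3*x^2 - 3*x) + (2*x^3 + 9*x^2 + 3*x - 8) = 2*x^3 + 12*x^2 - 8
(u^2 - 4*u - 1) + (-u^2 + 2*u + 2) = 1 - 2*u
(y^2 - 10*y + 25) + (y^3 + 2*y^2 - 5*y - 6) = y^3 + 3*y^2 - 15*y + 19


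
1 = 1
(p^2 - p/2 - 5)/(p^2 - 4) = (p - 5/2)/(p - 2)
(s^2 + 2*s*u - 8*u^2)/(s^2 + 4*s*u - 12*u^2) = (s + 4*u)/(s + 6*u)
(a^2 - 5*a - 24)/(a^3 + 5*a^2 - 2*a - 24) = (a - 8)/(a^2 + 2*a - 8)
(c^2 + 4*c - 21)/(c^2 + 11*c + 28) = (c - 3)/(c + 4)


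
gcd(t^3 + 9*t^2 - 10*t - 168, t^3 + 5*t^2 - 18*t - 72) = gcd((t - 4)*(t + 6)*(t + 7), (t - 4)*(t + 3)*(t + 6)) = t^2 + 2*t - 24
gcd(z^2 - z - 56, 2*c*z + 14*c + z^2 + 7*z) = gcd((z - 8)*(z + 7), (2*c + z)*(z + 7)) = z + 7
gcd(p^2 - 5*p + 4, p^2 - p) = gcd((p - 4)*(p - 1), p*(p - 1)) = p - 1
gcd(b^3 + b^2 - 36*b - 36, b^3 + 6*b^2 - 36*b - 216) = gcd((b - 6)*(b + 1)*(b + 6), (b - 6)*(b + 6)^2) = b^2 - 36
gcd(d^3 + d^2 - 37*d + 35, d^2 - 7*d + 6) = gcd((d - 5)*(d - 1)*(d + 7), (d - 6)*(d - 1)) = d - 1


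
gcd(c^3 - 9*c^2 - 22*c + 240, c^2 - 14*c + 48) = c^2 - 14*c + 48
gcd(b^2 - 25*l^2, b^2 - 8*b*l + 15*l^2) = b - 5*l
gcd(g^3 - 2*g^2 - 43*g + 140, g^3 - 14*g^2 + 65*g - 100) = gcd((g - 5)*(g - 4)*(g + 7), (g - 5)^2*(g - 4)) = g^2 - 9*g + 20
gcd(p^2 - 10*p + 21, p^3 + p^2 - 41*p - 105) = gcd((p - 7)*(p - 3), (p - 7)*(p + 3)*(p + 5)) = p - 7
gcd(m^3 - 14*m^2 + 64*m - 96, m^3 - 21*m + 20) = m - 4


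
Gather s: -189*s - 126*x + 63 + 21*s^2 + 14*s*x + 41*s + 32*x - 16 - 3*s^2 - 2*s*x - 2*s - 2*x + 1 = 18*s^2 + s*(12*x - 150) - 96*x + 48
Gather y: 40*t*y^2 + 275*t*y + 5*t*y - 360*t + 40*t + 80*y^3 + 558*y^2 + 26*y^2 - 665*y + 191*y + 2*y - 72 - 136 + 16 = -320*t + 80*y^3 + y^2*(40*t + 584) + y*(280*t - 472) - 192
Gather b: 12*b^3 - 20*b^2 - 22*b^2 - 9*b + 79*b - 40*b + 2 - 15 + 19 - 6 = 12*b^3 - 42*b^2 + 30*b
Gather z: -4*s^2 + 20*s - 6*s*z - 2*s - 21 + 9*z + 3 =-4*s^2 + 18*s + z*(9 - 6*s) - 18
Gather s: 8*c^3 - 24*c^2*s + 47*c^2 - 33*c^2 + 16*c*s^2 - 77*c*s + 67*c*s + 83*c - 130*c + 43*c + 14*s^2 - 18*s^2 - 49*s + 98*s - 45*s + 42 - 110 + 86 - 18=8*c^3 + 14*c^2 - 4*c + s^2*(16*c - 4) + s*(-24*c^2 - 10*c + 4)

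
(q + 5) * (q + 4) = q^2 + 9*q + 20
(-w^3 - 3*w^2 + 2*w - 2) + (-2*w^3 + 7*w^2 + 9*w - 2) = -3*w^3 + 4*w^2 + 11*w - 4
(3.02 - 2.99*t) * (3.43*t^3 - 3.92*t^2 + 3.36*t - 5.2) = -10.2557*t^4 + 22.0794*t^3 - 21.8848*t^2 + 25.6952*t - 15.704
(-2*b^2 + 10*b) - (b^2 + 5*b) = -3*b^2 + 5*b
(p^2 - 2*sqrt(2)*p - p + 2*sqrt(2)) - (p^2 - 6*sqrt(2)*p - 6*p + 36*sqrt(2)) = 5*p + 4*sqrt(2)*p - 34*sqrt(2)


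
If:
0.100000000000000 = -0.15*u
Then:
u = -0.67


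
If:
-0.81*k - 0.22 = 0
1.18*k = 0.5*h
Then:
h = -0.64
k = -0.27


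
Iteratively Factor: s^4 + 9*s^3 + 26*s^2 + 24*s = (s)*(s^3 + 9*s^2 + 26*s + 24) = s*(s + 4)*(s^2 + 5*s + 6) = s*(s + 2)*(s + 4)*(s + 3)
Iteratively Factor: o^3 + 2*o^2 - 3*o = (o)*(o^2 + 2*o - 3) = o*(o + 3)*(o - 1)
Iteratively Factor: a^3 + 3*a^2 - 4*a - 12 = (a + 3)*(a^2 - 4) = (a - 2)*(a + 3)*(a + 2)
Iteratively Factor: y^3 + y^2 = (y + 1)*(y^2) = y*(y + 1)*(y)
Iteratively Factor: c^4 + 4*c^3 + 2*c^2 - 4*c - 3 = (c + 1)*(c^3 + 3*c^2 - c - 3) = (c + 1)*(c + 3)*(c^2 - 1) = (c + 1)^2*(c + 3)*(c - 1)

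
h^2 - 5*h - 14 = (h - 7)*(h + 2)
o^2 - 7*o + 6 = (o - 6)*(o - 1)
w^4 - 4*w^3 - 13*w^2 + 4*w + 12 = (w - 6)*(w - 1)*(w + 1)*(w + 2)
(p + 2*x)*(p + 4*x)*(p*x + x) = p^3*x + 6*p^2*x^2 + p^2*x + 8*p*x^3 + 6*p*x^2 + 8*x^3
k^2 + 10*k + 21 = (k + 3)*(k + 7)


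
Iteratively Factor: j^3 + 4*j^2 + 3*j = (j + 1)*(j^2 + 3*j) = j*(j + 1)*(j + 3)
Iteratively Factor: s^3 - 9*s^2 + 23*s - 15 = (s - 5)*(s^2 - 4*s + 3) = (s - 5)*(s - 3)*(s - 1)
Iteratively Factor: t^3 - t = (t)*(t^2 - 1) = t*(t - 1)*(t + 1)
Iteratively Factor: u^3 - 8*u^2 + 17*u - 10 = (u - 2)*(u^2 - 6*u + 5) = (u - 2)*(u - 1)*(u - 5)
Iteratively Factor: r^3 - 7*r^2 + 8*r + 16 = (r + 1)*(r^2 - 8*r + 16) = (r - 4)*(r + 1)*(r - 4)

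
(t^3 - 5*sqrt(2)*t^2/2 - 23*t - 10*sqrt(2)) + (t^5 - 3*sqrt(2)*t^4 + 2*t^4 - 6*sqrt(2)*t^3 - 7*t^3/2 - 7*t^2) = t^5 - 3*sqrt(2)*t^4 + 2*t^4 - 6*sqrt(2)*t^3 - 5*t^3/2 - 7*t^2 - 5*sqrt(2)*t^2/2 - 23*t - 10*sqrt(2)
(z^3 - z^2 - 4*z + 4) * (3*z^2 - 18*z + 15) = 3*z^5 - 21*z^4 + 21*z^3 + 69*z^2 - 132*z + 60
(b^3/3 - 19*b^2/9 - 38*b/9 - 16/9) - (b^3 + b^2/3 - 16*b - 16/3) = -2*b^3/3 - 22*b^2/9 + 106*b/9 + 32/9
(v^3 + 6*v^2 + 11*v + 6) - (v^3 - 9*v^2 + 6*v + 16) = 15*v^2 + 5*v - 10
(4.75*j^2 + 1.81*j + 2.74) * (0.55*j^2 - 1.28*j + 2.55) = 2.6125*j^4 - 5.0845*j^3 + 11.3027*j^2 + 1.1083*j + 6.987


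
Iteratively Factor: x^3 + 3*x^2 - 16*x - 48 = (x + 3)*(x^2 - 16) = (x - 4)*(x + 3)*(x + 4)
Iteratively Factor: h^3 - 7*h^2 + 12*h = (h - 3)*(h^2 - 4*h) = h*(h - 3)*(h - 4)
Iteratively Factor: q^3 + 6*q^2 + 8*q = (q)*(q^2 + 6*q + 8) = q*(q + 2)*(q + 4)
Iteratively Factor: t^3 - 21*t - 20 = (t + 4)*(t^2 - 4*t - 5) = (t - 5)*(t + 4)*(t + 1)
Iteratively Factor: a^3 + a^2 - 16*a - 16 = (a + 4)*(a^2 - 3*a - 4) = (a - 4)*(a + 4)*(a + 1)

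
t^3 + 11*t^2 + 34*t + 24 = (t + 1)*(t + 4)*(t + 6)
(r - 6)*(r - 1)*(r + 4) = r^3 - 3*r^2 - 22*r + 24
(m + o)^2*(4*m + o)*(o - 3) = 4*m^3*o - 12*m^3 + 9*m^2*o^2 - 27*m^2*o + 6*m*o^3 - 18*m*o^2 + o^4 - 3*o^3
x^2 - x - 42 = (x - 7)*(x + 6)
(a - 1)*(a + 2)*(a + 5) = a^3 + 6*a^2 + 3*a - 10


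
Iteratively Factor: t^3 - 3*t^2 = (t - 3)*(t^2) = t*(t - 3)*(t)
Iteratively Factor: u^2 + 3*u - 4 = (u - 1)*(u + 4)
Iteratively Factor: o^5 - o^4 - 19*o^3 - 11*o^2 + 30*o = (o)*(o^4 - o^3 - 19*o^2 - 11*o + 30) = o*(o + 3)*(o^3 - 4*o^2 - 7*o + 10) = o*(o + 2)*(o + 3)*(o^2 - 6*o + 5) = o*(o - 1)*(o + 2)*(o + 3)*(o - 5)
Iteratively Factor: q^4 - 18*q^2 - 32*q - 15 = (q - 5)*(q^3 + 5*q^2 + 7*q + 3) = (q - 5)*(q + 3)*(q^2 + 2*q + 1) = (q - 5)*(q + 1)*(q + 3)*(q + 1)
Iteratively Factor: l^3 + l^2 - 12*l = (l)*(l^2 + l - 12) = l*(l - 3)*(l + 4)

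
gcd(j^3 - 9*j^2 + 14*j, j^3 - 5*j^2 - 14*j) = j^2 - 7*j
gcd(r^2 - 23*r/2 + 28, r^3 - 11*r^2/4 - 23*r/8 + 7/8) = r - 7/2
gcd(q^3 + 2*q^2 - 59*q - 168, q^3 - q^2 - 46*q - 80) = q - 8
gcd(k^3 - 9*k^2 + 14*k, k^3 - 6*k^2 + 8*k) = k^2 - 2*k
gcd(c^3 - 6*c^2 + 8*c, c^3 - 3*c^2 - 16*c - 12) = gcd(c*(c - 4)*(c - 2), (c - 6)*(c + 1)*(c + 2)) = 1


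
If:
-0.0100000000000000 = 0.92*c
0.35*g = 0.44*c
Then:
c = -0.01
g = -0.01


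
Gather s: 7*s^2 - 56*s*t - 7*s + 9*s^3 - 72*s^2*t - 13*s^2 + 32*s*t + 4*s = 9*s^3 + s^2*(-72*t - 6) + s*(-24*t - 3)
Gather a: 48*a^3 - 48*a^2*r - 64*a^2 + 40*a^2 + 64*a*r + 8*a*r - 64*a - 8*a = 48*a^3 + a^2*(-48*r - 24) + a*(72*r - 72)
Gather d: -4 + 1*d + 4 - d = 0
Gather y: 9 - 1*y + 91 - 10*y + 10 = 110 - 11*y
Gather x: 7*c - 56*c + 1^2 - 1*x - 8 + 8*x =-49*c + 7*x - 7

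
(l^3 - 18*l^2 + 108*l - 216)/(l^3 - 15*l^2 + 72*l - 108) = (l - 6)/(l - 3)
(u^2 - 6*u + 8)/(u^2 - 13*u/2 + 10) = 2*(u - 2)/(2*u - 5)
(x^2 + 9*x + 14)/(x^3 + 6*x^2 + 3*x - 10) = (x + 7)/(x^2 + 4*x - 5)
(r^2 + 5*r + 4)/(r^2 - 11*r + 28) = (r^2 + 5*r + 4)/(r^2 - 11*r + 28)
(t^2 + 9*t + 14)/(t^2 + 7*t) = (t + 2)/t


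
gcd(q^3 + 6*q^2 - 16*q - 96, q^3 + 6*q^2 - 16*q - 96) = q^3 + 6*q^2 - 16*q - 96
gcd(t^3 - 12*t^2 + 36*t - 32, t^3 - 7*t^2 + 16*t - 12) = t^2 - 4*t + 4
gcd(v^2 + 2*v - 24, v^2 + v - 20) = v - 4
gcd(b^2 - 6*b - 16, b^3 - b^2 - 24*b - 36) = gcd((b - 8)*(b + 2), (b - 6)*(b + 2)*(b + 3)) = b + 2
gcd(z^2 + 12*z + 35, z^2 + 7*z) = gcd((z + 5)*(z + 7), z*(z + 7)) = z + 7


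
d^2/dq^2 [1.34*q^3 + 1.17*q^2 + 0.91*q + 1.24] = 8.04*q + 2.34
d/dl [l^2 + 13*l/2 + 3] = 2*l + 13/2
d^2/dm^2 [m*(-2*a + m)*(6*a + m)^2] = 24*a^2 + 60*a*m + 12*m^2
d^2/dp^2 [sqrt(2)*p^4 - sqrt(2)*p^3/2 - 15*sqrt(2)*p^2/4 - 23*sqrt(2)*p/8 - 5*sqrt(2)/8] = sqrt(2)*(12*p^2 - 3*p - 15/2)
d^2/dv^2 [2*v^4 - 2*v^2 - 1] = 24*v^2 - 4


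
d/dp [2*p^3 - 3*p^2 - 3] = 6*p*(p - 1)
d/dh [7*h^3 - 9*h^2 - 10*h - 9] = 21*h^2 - 18*h - 10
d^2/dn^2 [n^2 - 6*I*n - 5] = 2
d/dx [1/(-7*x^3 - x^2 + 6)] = x*(21*x + 2)/(7*x^3 + x^2 - 6)^2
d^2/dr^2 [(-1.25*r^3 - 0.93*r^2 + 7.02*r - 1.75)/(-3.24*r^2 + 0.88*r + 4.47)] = (1.4210854715202e-14*r^5 + 7.105427357601e-15*r^4 - 103.940072*r^3 + 220.540824*r^2 - 490.096386*r + 145.792418)/(34.012224*r^6 - 27.713664*r^5 - 133.245648*r^4 + 75.787712*r^3 + 183.829644*r^2 - 52.749576*r - 89.314623)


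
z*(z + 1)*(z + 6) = z^3 + 7*z^2 + 6*z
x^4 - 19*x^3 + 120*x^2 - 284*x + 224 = (x - 8)*(x - 7)*(x - 2)^2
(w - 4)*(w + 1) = w^2 - 3*w - 4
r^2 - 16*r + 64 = (r - 8)^2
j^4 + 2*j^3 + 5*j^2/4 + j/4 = j*(j + 1/2)^2*(j + 1)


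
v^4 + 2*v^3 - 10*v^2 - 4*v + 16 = (v - 2)*(v + 4)*(v - sqrt(2))*(v + sqrt(2))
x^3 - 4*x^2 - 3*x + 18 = (x - 3)^2*(x + 2)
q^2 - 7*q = q*(q - 7)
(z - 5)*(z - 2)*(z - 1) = z^3 - 8*z^2 + 17*z - 10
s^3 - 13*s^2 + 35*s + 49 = (s - 7)^2*(s + 1)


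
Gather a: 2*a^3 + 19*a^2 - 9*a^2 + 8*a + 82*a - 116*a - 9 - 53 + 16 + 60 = 2*a^3 + 10*a^2 - 26*a + 14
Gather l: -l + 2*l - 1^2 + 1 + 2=l + 2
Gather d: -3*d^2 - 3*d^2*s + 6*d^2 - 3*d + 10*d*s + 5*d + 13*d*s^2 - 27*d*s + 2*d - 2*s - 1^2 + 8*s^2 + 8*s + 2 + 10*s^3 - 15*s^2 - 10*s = d^2*(3 - 3*s) + d*(13*s^2 - 17*s + 4) + 10*s^3 - 7*s^2 - 4*s + 1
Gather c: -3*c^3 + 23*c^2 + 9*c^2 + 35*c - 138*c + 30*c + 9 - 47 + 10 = -3*c^3 + 32*c^2 - 73*c - 28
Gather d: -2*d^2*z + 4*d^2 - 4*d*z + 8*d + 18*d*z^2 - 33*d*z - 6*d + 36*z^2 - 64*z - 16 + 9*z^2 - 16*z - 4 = d^2*(4 - 2*z) + d*(18*z^2 - 37*z + 2) + 45*z^2 - 80*z - 20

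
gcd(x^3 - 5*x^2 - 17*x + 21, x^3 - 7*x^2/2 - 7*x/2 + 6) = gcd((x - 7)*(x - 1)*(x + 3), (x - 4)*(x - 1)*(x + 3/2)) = x - 1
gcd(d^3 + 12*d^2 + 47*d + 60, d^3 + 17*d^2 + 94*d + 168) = d + 4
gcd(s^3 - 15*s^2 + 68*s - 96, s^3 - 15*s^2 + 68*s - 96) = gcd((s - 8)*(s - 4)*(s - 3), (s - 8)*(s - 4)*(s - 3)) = s^3 - 15*s^2 + 68*s - 96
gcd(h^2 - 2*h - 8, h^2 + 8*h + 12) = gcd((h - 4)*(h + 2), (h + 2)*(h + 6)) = h + 2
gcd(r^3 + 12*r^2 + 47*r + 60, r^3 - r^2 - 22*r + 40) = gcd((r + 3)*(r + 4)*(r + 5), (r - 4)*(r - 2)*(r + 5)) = r + 5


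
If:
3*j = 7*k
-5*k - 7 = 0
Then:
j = -49/15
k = -7/5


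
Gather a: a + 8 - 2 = a + 6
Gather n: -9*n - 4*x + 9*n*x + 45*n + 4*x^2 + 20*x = n*(9*x + 36) + 4*x^2 + 16*x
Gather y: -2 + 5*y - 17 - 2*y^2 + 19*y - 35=-2*y^2 + 24*y - 54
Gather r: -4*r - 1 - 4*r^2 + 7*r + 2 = -4*r^2 + 3*r + 1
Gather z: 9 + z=z + 9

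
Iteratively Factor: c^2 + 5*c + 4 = (c + 4)*(c + 1)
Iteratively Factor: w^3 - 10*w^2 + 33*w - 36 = (w - 3)*(w^2 - 7*w + 12) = (w - 3)^2*(w - 4)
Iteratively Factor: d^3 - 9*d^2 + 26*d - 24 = (d - 2)*(d^2 - 7*d + 12) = (d - 4)*(d - 2)*(d - 3)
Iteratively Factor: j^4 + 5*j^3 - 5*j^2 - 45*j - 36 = (j + 1)*(j^3 + 4*j^2 - 9*j - 36) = (j + 1)*(j + 4)*(j^2 - 9) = (j - 3)*(j + 1)*(j + 4)*(j + 3)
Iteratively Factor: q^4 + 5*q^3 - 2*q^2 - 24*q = (q + 4)*(q^3 + q^2 - 6*q) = (q + 3)*(q + 4)*(q^2 - 2*q) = (q - 2)*(q + 3)*(q + 4)*(q)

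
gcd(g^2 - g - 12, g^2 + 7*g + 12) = g + 3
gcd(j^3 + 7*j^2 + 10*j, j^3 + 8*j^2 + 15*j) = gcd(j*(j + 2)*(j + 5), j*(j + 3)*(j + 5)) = j^2 + 5*j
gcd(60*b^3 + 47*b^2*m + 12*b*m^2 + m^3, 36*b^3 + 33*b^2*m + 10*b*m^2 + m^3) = 12*b^2 + 7*b*m + m^2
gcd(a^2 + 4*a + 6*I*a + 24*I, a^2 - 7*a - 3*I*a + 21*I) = 1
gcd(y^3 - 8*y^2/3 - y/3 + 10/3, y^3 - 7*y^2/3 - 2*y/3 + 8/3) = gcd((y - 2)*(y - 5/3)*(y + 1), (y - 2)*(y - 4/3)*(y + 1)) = y^2 - y - 2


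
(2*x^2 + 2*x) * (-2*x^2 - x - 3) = -4*x^4 - 6*x^3 - 8*x^2 - 6*x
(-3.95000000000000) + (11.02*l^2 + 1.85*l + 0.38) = 11.02*l^2 + 1.85*l - 3.57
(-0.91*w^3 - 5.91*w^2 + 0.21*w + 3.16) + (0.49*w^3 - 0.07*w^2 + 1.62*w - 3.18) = -0.42*w^3 - 5.98*w^2 + 1.83*w - 0.02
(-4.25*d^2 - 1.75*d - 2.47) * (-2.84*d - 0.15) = 12.07*d^3 + 5.6075*d^2 + 7.2773*d + 0.3705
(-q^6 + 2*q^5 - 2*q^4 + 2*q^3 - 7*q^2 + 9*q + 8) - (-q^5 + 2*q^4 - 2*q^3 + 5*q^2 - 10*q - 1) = -q^6 + 3*q^5 - 4*q^4 + 4*q^3 - 12*q^2 + 19*q + 9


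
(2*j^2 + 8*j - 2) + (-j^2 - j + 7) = j^2 + 7*j + 5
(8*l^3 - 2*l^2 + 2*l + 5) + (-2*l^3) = 6*l^3 - 2*l^2 + 2*l + 5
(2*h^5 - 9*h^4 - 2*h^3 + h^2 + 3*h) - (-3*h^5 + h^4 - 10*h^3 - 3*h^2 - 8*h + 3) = 5*h^5 - 10*h^4 + 8*h^3 + 4*h^2 + 11*h - 3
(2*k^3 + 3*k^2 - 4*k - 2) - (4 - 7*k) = 2*k^3 + 3*k^2 + 3*k - 6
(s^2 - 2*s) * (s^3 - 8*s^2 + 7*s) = s^5 - 10*s^4 + 23*s^3 - 14*s^2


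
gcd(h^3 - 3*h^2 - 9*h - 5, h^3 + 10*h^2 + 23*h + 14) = h + 1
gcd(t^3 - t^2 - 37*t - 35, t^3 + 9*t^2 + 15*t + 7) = t + 1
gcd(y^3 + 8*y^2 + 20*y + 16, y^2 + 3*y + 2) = y + 2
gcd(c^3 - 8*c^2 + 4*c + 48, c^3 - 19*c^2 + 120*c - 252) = c - 6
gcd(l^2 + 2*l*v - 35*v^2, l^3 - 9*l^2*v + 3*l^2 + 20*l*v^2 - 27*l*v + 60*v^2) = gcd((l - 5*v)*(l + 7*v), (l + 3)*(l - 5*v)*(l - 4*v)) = -l + 5*v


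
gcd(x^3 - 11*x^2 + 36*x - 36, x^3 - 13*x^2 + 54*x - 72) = x^2 - 9*x + 18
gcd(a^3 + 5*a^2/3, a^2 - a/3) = a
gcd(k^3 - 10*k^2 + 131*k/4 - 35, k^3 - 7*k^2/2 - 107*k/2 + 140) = k - 5/2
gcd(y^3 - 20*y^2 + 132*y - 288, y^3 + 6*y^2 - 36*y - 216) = y - 6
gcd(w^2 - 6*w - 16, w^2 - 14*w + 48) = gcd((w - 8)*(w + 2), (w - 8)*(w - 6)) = w - 8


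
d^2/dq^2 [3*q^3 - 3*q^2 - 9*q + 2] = 18*q - 6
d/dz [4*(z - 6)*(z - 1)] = 8*z - 28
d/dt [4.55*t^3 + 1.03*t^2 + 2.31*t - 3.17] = 13.65*t^2 + 2.06*t + 2.31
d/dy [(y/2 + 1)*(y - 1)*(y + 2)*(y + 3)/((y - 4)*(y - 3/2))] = (4*y^5 - 21*y^4 - 84*y^3 + 125*y^2 + 264*y - 180)/(4*y^4 - 44*y^3 + 169*y^2 - 264*y + 144)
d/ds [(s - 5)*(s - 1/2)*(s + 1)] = 3*s^2 - 9*s - 3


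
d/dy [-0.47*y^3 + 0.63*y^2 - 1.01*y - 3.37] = -1.41*y^2 + 1.26*y - 1.01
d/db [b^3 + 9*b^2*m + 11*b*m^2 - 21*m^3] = 3*b^2 + 18*b*m + 11*m^2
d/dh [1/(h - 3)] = -1/(h - 3)^2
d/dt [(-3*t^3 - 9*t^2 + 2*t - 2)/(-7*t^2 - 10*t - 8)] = (21*t^4 + 60*t^3 + 176*t^2 + 116*t - 36)/(49*t^4 + 140*t^3 + 212*t^2 + 160*t + 64)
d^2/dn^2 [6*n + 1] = 0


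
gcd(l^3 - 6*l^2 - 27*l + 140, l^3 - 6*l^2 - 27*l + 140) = l^3 - 6*l^2 - 27*l + 140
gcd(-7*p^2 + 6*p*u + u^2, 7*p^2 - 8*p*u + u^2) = p - u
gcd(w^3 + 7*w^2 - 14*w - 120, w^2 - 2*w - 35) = w + 5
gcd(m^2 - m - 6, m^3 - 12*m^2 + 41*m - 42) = m - 3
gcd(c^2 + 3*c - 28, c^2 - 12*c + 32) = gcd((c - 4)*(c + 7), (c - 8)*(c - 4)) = c - 4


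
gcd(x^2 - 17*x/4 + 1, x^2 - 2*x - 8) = x - 4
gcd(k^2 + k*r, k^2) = k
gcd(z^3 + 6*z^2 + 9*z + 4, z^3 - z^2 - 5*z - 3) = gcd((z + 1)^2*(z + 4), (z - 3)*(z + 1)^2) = z^2 + 2*z + 1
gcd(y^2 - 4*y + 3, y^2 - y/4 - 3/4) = y - 1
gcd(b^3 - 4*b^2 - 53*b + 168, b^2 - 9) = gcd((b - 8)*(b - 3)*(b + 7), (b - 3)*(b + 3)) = b - 3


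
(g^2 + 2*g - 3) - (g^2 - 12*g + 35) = 14*g - 38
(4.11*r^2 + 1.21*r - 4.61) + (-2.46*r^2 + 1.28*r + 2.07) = 1.65*r^2 + 2.49*r - 2.54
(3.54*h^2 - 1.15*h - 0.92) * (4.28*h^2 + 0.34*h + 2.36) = 15.1512*h^4 - 3.7184*h^3 + 4.0258*h^2 - 3.0268*h - 2.1712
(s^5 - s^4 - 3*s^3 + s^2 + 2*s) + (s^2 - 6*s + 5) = s^5 - s^4 - 3*s^3 + 2*s^2 - 4*s + 5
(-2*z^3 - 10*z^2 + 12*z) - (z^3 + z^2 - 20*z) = -3*z^3 - 11*z^2 + 32*z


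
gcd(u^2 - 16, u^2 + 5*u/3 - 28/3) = u + 4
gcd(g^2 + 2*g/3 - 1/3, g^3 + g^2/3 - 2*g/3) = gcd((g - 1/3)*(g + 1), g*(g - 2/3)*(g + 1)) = g + 1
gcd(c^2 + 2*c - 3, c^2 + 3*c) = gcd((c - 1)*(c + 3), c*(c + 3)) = c + 3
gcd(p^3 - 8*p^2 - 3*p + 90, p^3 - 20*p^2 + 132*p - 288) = p - 6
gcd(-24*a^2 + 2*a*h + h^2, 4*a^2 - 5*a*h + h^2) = 4*a - h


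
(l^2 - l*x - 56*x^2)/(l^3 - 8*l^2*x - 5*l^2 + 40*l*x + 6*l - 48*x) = (l + 7*x)/(l^2 - 5*l + 6)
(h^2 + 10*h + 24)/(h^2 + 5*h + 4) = (h + 6)/(h + 1)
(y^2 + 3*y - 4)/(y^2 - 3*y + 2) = (y + 4)/(y - 2)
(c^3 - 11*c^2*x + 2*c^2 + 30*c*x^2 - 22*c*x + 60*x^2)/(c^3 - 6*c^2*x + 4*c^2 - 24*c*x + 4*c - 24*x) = (c - 5*x)/(c + 2)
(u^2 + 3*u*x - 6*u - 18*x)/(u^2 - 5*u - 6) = (u + 3*x)/(u + 1)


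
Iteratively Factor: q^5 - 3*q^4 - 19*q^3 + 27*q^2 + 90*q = (q + 2)*(q^4 - 5*q^3 - 9*q^2 + 45*q) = (q - 5)*(q + 2)*(q^3 - 9*q) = (q - 5)*(q + 2)*(q + 3)*(q^2 - 3*q) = q*(q - 5)*(q + 2)*(q + 3)*(q - 3)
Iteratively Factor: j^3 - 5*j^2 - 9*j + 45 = (j - 5)*(j^2 - 9) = (j - 5)*(j + 3)*(j - 3)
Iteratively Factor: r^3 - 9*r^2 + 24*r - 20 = (r - 2)*(r^2 - 7*r + 10) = (r - 5)*(r - 2)*(r - 2)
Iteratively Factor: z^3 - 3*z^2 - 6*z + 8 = (z - 1)*(z^2 - 2*z - 8) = (z - 4)*(z - 1)*(z + 2)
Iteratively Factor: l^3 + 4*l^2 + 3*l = (l)*(l^2 + 4*l + 3) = l*(l + 3)*(l + 1)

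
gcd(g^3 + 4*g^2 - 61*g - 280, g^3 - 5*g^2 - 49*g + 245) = g + 7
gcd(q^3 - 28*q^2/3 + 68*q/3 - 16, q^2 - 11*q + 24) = 1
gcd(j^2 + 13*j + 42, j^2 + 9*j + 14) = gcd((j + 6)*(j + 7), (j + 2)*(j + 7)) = j + 7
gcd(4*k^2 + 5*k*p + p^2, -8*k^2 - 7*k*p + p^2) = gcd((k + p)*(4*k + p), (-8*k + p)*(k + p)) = k + p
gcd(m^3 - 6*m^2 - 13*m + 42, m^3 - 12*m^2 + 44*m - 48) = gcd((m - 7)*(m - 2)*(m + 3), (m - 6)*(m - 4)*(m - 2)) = m - 2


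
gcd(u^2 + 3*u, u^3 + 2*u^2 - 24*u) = u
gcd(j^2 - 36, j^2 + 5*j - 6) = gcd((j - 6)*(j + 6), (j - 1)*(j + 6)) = j + 6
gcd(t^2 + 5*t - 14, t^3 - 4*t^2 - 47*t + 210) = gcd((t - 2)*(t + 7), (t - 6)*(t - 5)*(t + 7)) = t + 7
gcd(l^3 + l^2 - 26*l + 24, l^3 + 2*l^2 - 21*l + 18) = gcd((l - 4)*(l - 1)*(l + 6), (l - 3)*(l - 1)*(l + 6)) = l^2 + 5*l - 6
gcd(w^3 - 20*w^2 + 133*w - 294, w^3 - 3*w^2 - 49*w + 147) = w - 7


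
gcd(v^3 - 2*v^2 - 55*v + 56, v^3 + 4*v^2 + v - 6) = v - 1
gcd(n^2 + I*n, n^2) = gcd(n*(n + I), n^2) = n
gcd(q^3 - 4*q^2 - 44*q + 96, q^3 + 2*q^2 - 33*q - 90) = 1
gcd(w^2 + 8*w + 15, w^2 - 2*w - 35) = w + 5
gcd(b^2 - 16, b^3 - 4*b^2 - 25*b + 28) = b + 4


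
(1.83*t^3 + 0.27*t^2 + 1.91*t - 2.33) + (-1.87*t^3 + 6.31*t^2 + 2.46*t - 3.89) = -0.04*t^3 + 6.58*t^2 + 4.37*t - 6.22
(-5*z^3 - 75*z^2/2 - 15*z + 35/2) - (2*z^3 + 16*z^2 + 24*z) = -7*z^3 - 107*z^2/2 - 39*z + 35/2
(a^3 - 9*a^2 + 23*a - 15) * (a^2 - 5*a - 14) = a^5 - 14*a^4 + 54*a^3 - 4*a^2 - 247*a + 210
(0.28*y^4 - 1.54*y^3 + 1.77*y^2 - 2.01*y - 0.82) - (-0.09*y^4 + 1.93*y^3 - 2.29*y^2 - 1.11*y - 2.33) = 0.37*y^4 - 3.47*y^3 + 4.06*y^2 - 0.9*y + 1.51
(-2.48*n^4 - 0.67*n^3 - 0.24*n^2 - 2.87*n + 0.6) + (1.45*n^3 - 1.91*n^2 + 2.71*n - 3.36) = -2.48*n^4 + 0.78*n^3 - 2.15*n^2 - 0.16*n - 2.76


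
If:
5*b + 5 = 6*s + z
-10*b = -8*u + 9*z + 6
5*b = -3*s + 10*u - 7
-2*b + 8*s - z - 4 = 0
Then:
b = -160/399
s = 353/798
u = 1009/1596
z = 136/399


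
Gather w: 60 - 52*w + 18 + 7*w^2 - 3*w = 7*w^2 - 55*w + 78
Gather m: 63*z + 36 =63*z + 36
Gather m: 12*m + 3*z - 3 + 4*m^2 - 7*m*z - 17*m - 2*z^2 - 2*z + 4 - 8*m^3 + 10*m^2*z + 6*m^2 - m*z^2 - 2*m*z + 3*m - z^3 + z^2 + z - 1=-8*m^3 + m^2*(10*z + 10) + m*(-z^2 - 9*z - 2) - z^3 - z^2 + 2*z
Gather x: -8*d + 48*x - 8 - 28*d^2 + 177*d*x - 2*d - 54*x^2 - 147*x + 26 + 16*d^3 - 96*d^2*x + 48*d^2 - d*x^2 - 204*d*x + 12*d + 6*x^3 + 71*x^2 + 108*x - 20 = 16*d^3 + 20*d^2 + 2*d + 6*x^3 + x^2*(17 - d) + x*(-96*d^2 - 27*d + 9) - 2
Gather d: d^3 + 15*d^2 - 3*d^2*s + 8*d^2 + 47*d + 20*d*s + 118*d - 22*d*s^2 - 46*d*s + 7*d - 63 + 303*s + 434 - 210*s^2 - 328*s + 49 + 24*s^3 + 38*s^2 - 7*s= d^3 + d^2*(23 - 3*s) + d*(-22*s^2 - 26*s + 172) + 24*s^3 - 172*s^2 - 32*s + 420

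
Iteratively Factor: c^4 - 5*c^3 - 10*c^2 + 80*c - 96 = (c - 4)*(c^3 - c^2 - 14*c + 24) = (c - 4)*(c - 3)*(c^2 + 2*c - 8) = (c - 4)*(c - 3)*(c + 4)*(c - 2)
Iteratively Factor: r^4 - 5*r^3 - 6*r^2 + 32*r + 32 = (r + 1)*(r^3 - 6*r^2 + 32) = (r + 1)*(r + 2)*(r^2 - 8*r + 16) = (r - 4)*(r + 1)*(r + 2)*(r - 4)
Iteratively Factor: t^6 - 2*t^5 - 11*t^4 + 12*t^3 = (t)*(t^5 - 2*t^4 - 11*t^3 + 12*t^2) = t^2*(t^4 - 2*t^3 - 11*t^2 + 12*t) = t^3*(t^3 - 2*t^2 - 11*t + 12) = t^3*(t - 1)*(t^2 - t - 12) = t^3*(t - 4)*(t - 1)*(t + 3)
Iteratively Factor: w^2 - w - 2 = (w - 2)*(w + 1)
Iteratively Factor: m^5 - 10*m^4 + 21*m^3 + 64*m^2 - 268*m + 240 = (m - 4)*(m^4 - 6*m^3 - 3*m^2 + 52*m - 60) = (m - 4)*(m + 3)*(m^3 - 9*m^2 + 24*m - 20) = (m - 5)*(m - 4)*(m + 3)*(m^2 - 4*m + 4) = (m - 5)*(m - 4)*(m - 2)*(m + 3)*(m - 2)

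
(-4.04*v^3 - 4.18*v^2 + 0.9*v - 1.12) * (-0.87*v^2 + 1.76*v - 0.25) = 3.5148*v^5 - 3.4738*v^4 - 7.1298*v^3 + 3.6034*v^2 - 2.1962*v + 0.28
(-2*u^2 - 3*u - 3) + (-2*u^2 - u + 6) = -4*u^2 - 4*u + 3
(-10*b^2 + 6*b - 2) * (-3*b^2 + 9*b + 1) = 30*b^4 - 108*b^3 + 50*b^2 - 12*b - 2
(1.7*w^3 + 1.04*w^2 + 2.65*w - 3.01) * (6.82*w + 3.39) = 11.594*w^4 + 12.8558*w^3 + 21.5986*w^2 - 11.5447*w - 10.2039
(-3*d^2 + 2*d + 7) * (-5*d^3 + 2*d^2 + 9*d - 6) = 15*d^5 - 16*d^4 - 58*d^3 + 50*d^2 + 51*d - 42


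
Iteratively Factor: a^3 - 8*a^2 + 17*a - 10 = (a - 2)*(a^2 - 6*a + 5) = (a - 2)*(a - 1)*(a - 5)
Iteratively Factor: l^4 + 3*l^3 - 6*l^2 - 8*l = (l - 2)*(l^3 + 5*l^2 + 4*l) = l*(l - 2)*(l^2 + 5*l + 4) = l*(l - 2)*(l + 1)*(l + 4)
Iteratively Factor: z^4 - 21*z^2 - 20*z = (z)*(z^3 - 21*z - 20) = z*(z + 4)*(z^2 - 4*z - 5) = z*(z - 5)*(z + 4)*(z + 1)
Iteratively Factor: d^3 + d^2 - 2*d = (d)*(d^2 + d - 2) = d*(d - 1)*(d + 2)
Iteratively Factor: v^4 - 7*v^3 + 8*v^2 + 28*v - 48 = (v + 2)*(v^3 - 9*v^2 + 26*v - 24) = (v - 3)*(v + 2)*(v^2 - 6*v + 8) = (v - 4)*(v - 3)*(v + 2)*(v - 2)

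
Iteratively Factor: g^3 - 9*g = (g + 3)*(g^2 - 3*g) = g*(g + 3)*(g - 3)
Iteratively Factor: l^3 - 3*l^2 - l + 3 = (l + 1)*(l^2 - 4*l + 3) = (l - 3)*(l + 1)*(l - 1)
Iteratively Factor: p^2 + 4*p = (p + 4)*(p)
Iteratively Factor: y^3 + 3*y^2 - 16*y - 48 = (y - 4)*(y^2 + 7*y + 12) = (y - 4)*(y + 3)*(y + 4)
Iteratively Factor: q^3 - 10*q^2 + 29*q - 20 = (q - 5)*(q^2 - 5*q + 4) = (q - 5)*(q - 4)*(q - 1)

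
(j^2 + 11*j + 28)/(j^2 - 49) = (j + 4)/(j - 7)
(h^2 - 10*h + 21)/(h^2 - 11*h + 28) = (h - 3)/(h - 4)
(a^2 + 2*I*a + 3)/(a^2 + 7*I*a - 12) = (a - I)/(a + 4*I)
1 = 1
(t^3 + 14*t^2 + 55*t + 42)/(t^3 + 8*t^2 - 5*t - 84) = (t^2 + 7*t + 6)/(t^2 + t - 12)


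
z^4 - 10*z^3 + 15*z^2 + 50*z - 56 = (z - 7)*(z - 4)*(z - 1)*(z + 2)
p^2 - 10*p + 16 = (p - 8)*(p - 2)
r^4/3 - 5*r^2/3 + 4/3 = (r/3 + 1/3)*(r - 2)*(r - 1)*(r + 2)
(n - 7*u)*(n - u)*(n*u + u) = n^3*u - 8*n^2*u^2 + n^2*u + 7*n*u^3 - 8*n*u^2 + 7*u^3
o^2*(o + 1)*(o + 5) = o^4 + 6*o^3 + 5*o^2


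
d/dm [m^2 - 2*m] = 2*m - 2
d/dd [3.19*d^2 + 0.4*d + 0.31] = 6.38*d + 0.4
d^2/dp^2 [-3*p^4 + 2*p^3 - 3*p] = 12*p*(1 - 3*p)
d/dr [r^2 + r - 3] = 2*r + 1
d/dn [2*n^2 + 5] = 4*n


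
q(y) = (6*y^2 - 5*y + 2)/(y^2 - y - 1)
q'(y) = (1 - 2*y)*(6*y^2 - 5*y + 2)/(y^2 - y - 1)^2 + (12*y - 5)/(y^2 - y - 1) = (-y^2 - 16*y + 7)/(y^4 - 2*y^3 - y^2 + 2*y + 1)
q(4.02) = 7.08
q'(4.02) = -0.59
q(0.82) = -1.69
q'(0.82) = -5.16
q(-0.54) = -38.30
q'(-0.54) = 541.23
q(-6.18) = 6.04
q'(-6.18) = 0.04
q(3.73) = 7.28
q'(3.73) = -0.79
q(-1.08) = 11.55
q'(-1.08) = 14.88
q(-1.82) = 7.50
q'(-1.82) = 1.92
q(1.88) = 21.10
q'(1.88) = -62.15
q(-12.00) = 5.97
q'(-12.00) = 0.00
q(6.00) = 6.48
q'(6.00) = -0.15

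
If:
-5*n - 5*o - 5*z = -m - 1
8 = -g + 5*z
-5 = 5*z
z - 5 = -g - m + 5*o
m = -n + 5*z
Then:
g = -13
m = -10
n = 5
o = -29/5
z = -1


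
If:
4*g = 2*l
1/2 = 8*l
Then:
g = 1/32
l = 1/16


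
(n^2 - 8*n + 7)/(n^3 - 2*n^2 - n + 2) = (n - 7)/(n^2 - n - 2)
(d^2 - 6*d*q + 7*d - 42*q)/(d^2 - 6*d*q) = (d + 7)/d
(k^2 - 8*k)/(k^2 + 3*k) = (k - 8)/(k + 3)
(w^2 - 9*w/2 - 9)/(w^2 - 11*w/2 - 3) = (2*w + 3)/(2*w + 1)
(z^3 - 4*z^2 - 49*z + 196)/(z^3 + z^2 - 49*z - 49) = (z - 4)/(z + 1)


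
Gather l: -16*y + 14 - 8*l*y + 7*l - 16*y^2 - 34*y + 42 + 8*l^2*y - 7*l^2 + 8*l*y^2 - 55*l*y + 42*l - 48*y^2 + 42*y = l^2*(8*y - 7) + l*(8*y^2 - 63*y + 49) - 64*y^2 - 8*y + 56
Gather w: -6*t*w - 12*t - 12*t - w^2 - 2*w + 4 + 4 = -24*t - w^2 + w*(-6*t - 2) + 8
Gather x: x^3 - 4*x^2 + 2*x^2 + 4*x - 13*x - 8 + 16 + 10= x^3 - 2*x^2 - 9*x + 18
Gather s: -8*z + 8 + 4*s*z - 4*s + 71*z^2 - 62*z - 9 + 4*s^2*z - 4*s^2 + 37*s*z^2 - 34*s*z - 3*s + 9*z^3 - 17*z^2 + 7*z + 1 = s^2*(4*z - 4) + s*(37*z^2 - 30*z - 7) + 9*z^3 + 54*z^2 - 63*z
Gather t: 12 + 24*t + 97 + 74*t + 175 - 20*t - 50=78*t + 234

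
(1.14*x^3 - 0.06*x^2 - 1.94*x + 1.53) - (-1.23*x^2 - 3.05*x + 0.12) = 1.14*x^3 + 1.17*x^2 + 1.11*x + 1.41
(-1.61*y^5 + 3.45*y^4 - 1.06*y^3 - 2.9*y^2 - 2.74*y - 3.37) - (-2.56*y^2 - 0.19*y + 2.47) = -1.61*y^5 + 3.45*y^4 - 1.06*y^3 - 0.34*y^2 - 2.55*y - 5.84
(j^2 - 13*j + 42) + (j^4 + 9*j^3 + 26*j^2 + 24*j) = j^4 + 9*j^3 + 27*j^2 + 11*j + 42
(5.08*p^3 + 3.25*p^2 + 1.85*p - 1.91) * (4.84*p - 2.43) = 24.5872*p^4 + 3.3856*p^3 + 1.0565*p^2 - 13.7399*p + 4.6413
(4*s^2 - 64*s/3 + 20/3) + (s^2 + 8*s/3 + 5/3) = 5*s^2 - 56*s/3 + 25/3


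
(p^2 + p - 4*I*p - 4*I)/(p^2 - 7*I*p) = (p^2 + p - 4*I*p - 4*I)/(p*(p - 7*I))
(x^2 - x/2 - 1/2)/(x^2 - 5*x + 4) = (x + 1/2)/(x - 4)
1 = 1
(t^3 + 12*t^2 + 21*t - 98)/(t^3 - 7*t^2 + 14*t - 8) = (t^2 + 14*t + 49)/(t^2 - 5*t + 4)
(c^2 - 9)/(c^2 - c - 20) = (9 - c^2)/(-c^2 + c + 20)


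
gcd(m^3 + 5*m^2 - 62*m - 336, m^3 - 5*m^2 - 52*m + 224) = m^2 - m - 56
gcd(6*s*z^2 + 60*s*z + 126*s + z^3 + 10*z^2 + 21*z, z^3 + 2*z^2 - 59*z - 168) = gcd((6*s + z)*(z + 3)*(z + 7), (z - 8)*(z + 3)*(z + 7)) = z^2 + 10*z + 21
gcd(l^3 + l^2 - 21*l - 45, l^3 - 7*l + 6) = l + 3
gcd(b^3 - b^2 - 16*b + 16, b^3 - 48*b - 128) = b + 4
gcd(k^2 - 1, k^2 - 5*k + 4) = k - 1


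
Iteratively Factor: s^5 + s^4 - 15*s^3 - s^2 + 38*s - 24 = (s + 2)*(s^4 - s^3 - 13*s^2 + 25*s - 12) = (s - 1)*(s + 2)*(s^3 - 13*s + 12) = (s - 1)*(s + 2)*(s + 4)*(s^2 - 4*s + 3) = (s - 3)*(s - 1)*(s + 2)*(s + 4)*(s - 1)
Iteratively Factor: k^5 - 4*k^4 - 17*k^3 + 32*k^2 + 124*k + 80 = (k - 5)*(k^4 + k^3 - 12*k^2 - 28*k - 16) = (k - 5)*(k + 1)*(k^3 - 12*k - 16) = (k - 5)*(k - 4)*(k + 1)*(k^2 + 4*k + 4) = (k - 5)*(k - 4)*(k + 1)*(k + 2)*(k + 2)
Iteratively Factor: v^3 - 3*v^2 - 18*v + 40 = (v + 4)*(v^2 - 7*v + 10) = (v - 2)*(v + 4)*(v - 5)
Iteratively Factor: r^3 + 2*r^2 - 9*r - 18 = (r + 2)*(r^2 - 9) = (r - 3)*(r + 2)*(r + 3)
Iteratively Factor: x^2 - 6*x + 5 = (x - 5)*(x - 1)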